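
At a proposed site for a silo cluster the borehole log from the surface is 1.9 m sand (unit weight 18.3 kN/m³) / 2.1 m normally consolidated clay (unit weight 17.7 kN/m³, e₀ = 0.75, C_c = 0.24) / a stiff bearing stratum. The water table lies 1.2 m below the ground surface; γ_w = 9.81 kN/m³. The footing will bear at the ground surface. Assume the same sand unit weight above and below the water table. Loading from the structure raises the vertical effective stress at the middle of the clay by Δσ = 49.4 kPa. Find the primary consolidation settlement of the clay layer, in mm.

S_c ≈ 108 mm

Mid-depth of clay below the ground surface: z = 1.9 + 2.1/2 = 2.95 m.
Total vertical stress at mid-clay: σ_v = 18.3×1.9 + 17.7×1.05 = 53.355 kPa.
Pore pressure: u = 9.81×(2.95 − 1.2) = 17.168 kPa.
Initial effective stress: σ'_0 = σ_v − u = 53.355 − 17.168 = 36.187 kPa.
Final effective stress: σ'_f = σ'_0 + Δσ = 36.187 + 49.4 = 85.587 kPa.
Normally consolidated clay, so the full stress increment lies on the virgin compression line:
S_c = C_c·H/(1+e₀)·log₁₀(σ'_f/σ'_0) = 0.24×2.1/(1+0.75)×log₁₀(85.587/36.187)
    = 0.288 × 0.37386 = 0.1077 m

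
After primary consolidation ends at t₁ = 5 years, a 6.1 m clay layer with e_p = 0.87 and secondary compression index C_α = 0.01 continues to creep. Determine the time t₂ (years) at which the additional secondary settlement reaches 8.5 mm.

S_s = C_α·H/(1+e_p)·log₁₀(t₂/t₁) ⇒ log₁₀(t₂/t₁) = S_s·(1+e_p)/(C_α·H).
log₁₀(t₂/t₁) = 0.0085 × (1+0.87) / (0.01×6.1) = 0.2606
t₂ = t₁ × 10^0.2606 = 5 × 1.822 = 9.111 years

t₂ ≈ 9.11 years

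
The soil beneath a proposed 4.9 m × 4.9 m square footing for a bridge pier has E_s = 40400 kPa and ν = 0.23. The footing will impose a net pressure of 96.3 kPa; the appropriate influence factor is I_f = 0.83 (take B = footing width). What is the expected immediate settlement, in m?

S_e ≈ 0.00918 m

Immediate (elastic) settlement: S_e = q·B·(1−ν²)/E_s · I_f.
S_e = 96.3 × 4.9 × (1 − 0.23²) / 40400 × 0.83
    = 96.3 × 4.9 × 0.9471 / 40400 × 0.83
    = 0.009182 m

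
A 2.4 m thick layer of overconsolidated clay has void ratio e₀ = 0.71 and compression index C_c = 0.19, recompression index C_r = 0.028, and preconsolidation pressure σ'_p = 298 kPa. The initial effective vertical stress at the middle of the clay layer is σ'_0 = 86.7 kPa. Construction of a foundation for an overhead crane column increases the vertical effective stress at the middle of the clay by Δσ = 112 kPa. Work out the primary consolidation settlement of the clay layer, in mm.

S_c ≈ 14.2 mm

Final effective stress: σ'_f = 86.7 + 112 = 198.7 kPa.
σ'_f = 198.7 ≤ σ'_p = 298 kPa, so the clay remains overconsolidated and only the recompression index applies:
S_c = C_r·H/(1+e₀)·log₁₀(σ'_f/σ'_0) = 0.028×2.4/1.71×log₁₀(198.7/86.7)
    = 0.039298 × 0.36018 = 0.01415 m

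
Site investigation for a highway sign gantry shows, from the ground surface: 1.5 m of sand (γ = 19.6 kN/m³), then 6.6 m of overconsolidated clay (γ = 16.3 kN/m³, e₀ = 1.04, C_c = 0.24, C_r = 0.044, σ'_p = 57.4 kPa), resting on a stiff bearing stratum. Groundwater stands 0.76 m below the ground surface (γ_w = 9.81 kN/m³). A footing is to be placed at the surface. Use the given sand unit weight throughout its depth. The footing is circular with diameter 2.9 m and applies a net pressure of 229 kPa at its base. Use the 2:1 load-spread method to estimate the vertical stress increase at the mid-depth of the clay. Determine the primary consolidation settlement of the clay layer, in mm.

Mid-depth of clay below the ground surface: z = 1.5 + 6.6/2 = 4.8 m.
Total vertical stress at mid-clay: σ_v = 19.6×1.5 + 16.3×3.3 = 83.19 kPa.
Pore pressure: u = 9.81×(4.8 − 0.76) = 39.632 kPa.
Initial effective stress: σ'_0 = σ_v − u = 83.19 − 39.632 = 43.558 kPa.
Stress increase at mid-clay by the 2:1 spreading method:
Δσ ≈ qD²/(D+z)² = 229×2.9²/(2.9+4.8)² = 32.483 kPa
Final effective stress: σ'_f = 43.558 + 32.483 = 76.041 kPa.
σ'_f = 76.041 > σ'_p = 57.4 kPa, so the stress path crosses the preconsolidation pressure — recompression up to σ'_p, then virgin compression beyond:
S_c = H/(1+e₀)·[C_r·log₁₀(σ'_p/σ'_0) + C_c·log₁₀(σ'_f/σ'_p)]
    = 6.6/2.04 × [0.044×log₁₀(57.4/43.558) + 0.24×log₁₀(76.041/57.4)]
    = 3.2353 × [0.0052731 + 0.029313] = 0.1119 m

S_c ≈ 112 mm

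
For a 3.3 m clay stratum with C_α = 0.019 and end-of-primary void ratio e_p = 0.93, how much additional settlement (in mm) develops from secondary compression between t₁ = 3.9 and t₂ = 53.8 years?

S_s ≈ 37 mm

Secondary compression: S_s = C_α·H/(1+e_p)·log₁₀(t₂/t₁)
S_s = 0.019×3.3/(1+0.93)×log₁₀(53.8/3.9)
    = 0.03249 × 1.14 = 0.03703 m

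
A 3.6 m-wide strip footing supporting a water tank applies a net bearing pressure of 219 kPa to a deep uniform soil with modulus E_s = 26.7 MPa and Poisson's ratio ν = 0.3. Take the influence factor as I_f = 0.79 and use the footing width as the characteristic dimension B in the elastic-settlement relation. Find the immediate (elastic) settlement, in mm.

S_e ≈ 21.2 mm

Immediate (elastic) settlement: S_e = q·B·(1−ν²)/E_s · I_f.
E_s = 26.7 MPa = 26700 kPa.
S_e = 219 × 3.6 × (1 − 0.3²) / 26700 × 0.79
    = 219 × 3.6 × 0.91 / 26700 × 0.79
    = 0.02123 m = 21.23 mm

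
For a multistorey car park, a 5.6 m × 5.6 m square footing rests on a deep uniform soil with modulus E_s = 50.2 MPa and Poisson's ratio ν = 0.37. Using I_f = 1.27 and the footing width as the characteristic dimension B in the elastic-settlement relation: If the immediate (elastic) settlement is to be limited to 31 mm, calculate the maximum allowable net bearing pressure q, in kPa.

E_s = 50.2 MPa = 50200 kPa.
S_e = q·B·(1−ν²)/E_s · I_f  ⇒  q = S_e·E_s / (B·(1−ν²)·I_f).
q = 0.031 × 50200 / (5.6 × 0.8631 × 1.27) = 253.5 kPa

q ≈ 254 kPa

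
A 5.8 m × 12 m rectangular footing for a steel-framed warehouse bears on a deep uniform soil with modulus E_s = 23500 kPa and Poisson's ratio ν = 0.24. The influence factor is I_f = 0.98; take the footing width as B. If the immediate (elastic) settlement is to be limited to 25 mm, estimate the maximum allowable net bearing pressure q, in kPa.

S_e = q·B·(1−ν²)/E_s · I_f  ⇒  q = S_e·E_s / (B·(1−ν²)·I_f).
q = 0.025 × 23500 / (5.8 × 0.9424 × 0.98) = 109.7 kPa

q ≈ 110 kPa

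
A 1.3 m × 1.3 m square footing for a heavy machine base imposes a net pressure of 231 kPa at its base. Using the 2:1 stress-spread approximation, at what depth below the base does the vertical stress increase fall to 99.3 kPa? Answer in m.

2:1 spreading — at depth z the loaded area has grown by z in each plan dimension:
qB²/(B+z)² = Δσ_z ⇒ z = B(√(q/Δσ_z) − 1) = 1.3×(√(231/99.3) − 1) = 0.6828 m

z ≈ 0.683 m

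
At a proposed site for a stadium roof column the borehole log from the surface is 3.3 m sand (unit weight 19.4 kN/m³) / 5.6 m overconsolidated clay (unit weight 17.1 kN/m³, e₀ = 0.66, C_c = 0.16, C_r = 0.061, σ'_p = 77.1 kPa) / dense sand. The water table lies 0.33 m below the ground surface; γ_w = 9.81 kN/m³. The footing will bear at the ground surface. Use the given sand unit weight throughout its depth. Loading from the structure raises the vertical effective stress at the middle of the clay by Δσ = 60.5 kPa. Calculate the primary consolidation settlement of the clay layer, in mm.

Mid-depth of clay below the ground surface: z = 3.3 + 5.6/2 = 6.1 m.
Total vertical stress at mid-clay: σ_v = 19.4×3.3 + 17.1×2.8 = 111.9 kPa.
Pore pressure: u = 9.81×(6.1 − 0.33) = 56.604 kPa.
Initial effective stress: σ'_0 = σ_v − u = 111.9 − 56.604 = 55.296 kPa.
Final effective stress: σ'_f = 55.296 + 60.5 = 115.8 kPa.
σ'_f = 115.8 > σ'_p = 77.1 kPa, so the stress path crosses the preconsolidation pressure — recompression up to σ'_p, then virgin compression beyond:
S_c = H/(1+e₀)·[C_r·log₁₀(σ'_p/σ'_0) + C_c·log₁₀(σ'_f/σ'_p)]
    = 5.6/1.66 × [0.061×log₁₀(77.1/55.296) + 0.16×log₁₀(115.8/77.1)]
    = 3.3735 × [0.008806 + 0.028265] = 0.1251 m

S_c ≈ 125 mm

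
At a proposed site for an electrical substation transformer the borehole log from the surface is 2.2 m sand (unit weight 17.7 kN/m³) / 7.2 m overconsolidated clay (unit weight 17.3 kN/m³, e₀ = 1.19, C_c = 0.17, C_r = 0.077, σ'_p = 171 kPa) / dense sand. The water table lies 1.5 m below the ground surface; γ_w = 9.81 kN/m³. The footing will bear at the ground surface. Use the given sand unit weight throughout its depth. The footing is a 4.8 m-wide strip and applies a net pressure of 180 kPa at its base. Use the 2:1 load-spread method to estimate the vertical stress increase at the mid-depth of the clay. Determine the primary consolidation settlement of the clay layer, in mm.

S_c ≈ 95.4 mm

Mid-depth of clay below the ground surface: z = 2.2 + 7.2/2 = 5.8 m.
Total vertical stress at mid-clay: σ_v = 17.7×2.2 + 17.3×3.6 = 101.22 kPa.
Pore pressure: u = 9.81×(5.8 − 1.5) = 42.183 kPa.
Initial effective stress: σ'_0 = σ_v − u = 101.22 − 42.183 = 59.037 kPa.
Stress increase at mid-clay by the 2:1 spreading method:
Δσ = qB/(B+z) = 180×4.8/(4.8+5.8) = 81.509 kPa
Final effective stress: σ'_f = 59.037 + 81.509 = 140.55 kPa.
σ'_f = 140.55 ≤ σ'_p = 171 kPa, so the clay remains overconsolidated and only the recompression index applies:
S_c = C_r·H/(1+e₀)·log₁₀(σ'_f/σ'_0) = 0.077×7.2/2.19×log₁₀(140.55/59.037)
    = 0.25315 × 0.37671 = 0.09537 m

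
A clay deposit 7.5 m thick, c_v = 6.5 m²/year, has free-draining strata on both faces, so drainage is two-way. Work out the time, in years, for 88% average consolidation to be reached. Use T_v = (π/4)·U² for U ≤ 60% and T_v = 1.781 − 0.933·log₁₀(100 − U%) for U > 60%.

Drainage path length: H_d = H/2 = 3.75 m (double drainage).
U > 60%: T_v = 1.781 − 0.933·log₁₀(100 − 88) = 0.77412.
t = T_v·H_d²/c_v = 0.77412×3.75²/6.5 = 1.675 years.

t ≈ 1.67 years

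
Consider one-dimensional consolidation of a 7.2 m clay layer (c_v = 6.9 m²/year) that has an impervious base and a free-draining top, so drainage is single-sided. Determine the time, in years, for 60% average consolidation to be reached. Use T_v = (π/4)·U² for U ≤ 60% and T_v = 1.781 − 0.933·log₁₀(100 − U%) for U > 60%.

t ≈ 2.12 years

Drainage path length: H_d = H = 7.2 m (single drainage).
U ≤ 60%: T_v = (π/4)·U² = (π/4)×0.6² = 0.28274.
t = T_v·H_d²/c_v = 0.28274×7.2²/6.9 = 2.124 years.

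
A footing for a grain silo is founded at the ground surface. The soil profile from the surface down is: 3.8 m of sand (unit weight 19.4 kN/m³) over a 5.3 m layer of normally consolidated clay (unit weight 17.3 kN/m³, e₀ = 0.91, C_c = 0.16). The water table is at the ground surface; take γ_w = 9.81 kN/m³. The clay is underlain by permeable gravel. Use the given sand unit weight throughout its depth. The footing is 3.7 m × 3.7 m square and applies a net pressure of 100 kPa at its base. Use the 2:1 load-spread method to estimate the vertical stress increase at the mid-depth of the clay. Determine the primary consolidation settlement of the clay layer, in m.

S_c ≈ 0.0409 m

Mid-depth of clay below the ground surface: z = 3.8 + 5.3/2 = 6.45 m.
Total vertical stress at mid-clay: σ_v = 19.4×3.8 + 17.3×2.65 = 119.56 kPa.
Pore pressure: u = 9.81×(6.45 − 0) = 63.275 kPa.
Initial effective stress: σ'_0 = σ_v − u = 119.56 − 63.275 = 56.285 kPa.
Stress increase at mid-clay by the 2:1 spreading method:
Δσ = qBL/((B+z)(L+z)) = 100×3.7×3.7/((3.7+6.45)(3.7+6.45)) = 13.288 kPa
Final effective stress: σ'_f = σ'_0 + Δσ = 56.285 + 13.288 = 69.573 kPa.
Normally consolidated clay, so the full stress increment lies on the virgin compression line:
S_c = C_c·H/(1+e₀)·log₁₀(σ'_f/σ'_0) = 0.16×5.3/(1+0.91)×log₁₀(69.573/56.285)
    = 0.44398 × 0.092048 = 0.04087 m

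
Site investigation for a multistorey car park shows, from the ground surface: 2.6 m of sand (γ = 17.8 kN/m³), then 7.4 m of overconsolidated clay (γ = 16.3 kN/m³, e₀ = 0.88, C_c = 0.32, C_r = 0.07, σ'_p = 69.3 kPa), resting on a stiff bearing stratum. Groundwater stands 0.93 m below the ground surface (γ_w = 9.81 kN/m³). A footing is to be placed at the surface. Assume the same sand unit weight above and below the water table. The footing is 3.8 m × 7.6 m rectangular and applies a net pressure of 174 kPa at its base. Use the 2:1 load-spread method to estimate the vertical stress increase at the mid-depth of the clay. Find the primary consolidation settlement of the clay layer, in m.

Mid-depth of clay below the ground surface: z = 2.6 + 7.4/2 = 6.3 m.
Total vertical stress at mid-clay: σ_v = 17.8×2.6 + 16.3×3.7 = 106.59 kPa.
Pore pressure: u = 9.81×(6.3 − 0.93) = 52.68 kPa.
Initial effective stress: σ'_0 = σ_v − u = 106.59 − 52.68 = 53.91 kPa.
Stress increase at mid-clay by the 2:1 spreading method:
Δσ = qBL/((B+z)(L+z)) = 174×3.8×7.6/((3.8+6.3)(7.6+6.3)) = 35.794 kPa
Final effective stress: σ'_f = 53.91 + 35.794 = 89.704 kPa.
σ'_f = 89.704 > σ'_p = 69.3 kPa, so the stress path crosses the preconsolidation pressure — recompression up to σ'_p, then virgin compression beyond:
S_c = H/(1+e₀)·[C_r·log₁₀(σ'_p/σ'_0) + C_c·log₁₀(σ'_f/σ'_p)]
    = 7.4/1.88 × [0.07×log₁₀(69.3/53.91) + 0.32×log₁₀(89.704/69.3)]
    = 3.9362 × [0.0076345 + 0.035865] = 0.1712 m

S_c ≈ 0.171 m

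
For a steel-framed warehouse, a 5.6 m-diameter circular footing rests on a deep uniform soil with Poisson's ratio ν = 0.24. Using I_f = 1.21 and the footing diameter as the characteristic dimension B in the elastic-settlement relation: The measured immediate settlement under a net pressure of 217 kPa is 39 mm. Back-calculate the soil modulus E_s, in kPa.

E_s ≈ 35500 kPa

S_e = q·B·(1−ν²)/E_s · I_f  ⇒  E_s = q·B·(1−ν²)·I_f / S_e.
E_s = 217 × 5.6 × 0.9424 × 1.21 / 0.039 = 35530 kPa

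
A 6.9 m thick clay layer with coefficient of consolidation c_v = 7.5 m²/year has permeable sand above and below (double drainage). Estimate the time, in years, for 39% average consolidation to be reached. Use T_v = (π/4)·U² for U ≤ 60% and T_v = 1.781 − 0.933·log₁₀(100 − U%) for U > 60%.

Drainage path length: H_d = H/2 = 3.45 m (double drainage).
U ≤ 60%: T_v = (π/4)·U² = (π/4)×0.39² = 0.11946.
t = T_v·H_d²/c_v = 0.11946×3.45²/7.5 = 0.1896 years.

t ≈ 0.19 years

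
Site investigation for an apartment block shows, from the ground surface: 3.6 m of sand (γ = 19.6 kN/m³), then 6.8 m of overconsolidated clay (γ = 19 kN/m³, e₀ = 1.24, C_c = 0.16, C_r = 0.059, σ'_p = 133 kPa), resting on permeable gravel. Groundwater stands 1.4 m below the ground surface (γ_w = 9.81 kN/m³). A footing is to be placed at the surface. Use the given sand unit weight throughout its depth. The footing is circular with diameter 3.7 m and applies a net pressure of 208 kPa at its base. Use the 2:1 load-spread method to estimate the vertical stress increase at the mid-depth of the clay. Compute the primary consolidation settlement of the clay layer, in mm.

Mid-depth of clay below the ground surface: z = 3.6 + 6.8/2 = 7 m.
Total vertical stress at mid-clay: σ_v = 19.6×3.6 + 19×3.4 = 135.16 kPa.
Pore pressure: u = 9.81×(7 − 1.4) = 54.936 kPa.
Initial effective stress: σ'_0 = σ_v − u = 135.16 − 54.936 = 80.224 kPa.
Stress increase at mid-clay by the 2:1 spreading method:
Δσ ≈ qD²/(D+z)² = 208×3.7²/(3.7+7)² = 24.871 kPa
Final effective stress: σ'_f = 80.224 + 24.871 = 105.09 kPa.
σ'_f = 105.09 ≤ σ'_p = 133 kPa, so the clay remains overconsolidated and only the recompression index applies:
S_c = C_r·H/(1+e₀)·log₁₀(σ'_f/σ'_0) = 0.059×6.8/2.24×log₁₀(105.09/80.224)
    = 0.17911 × 0.11726 = 0.021 m

S_c ≈ 21 mm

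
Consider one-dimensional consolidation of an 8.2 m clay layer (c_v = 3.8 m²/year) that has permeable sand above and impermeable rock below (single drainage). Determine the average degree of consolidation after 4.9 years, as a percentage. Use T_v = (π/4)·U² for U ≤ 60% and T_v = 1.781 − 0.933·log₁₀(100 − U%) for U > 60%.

U ≈ 59.4 %

Drainage path length: H_d = H = 8.2 m (single drainage).
T_v = c_v·t/H_d² = 3.8×4.9/8.2² = 0.27692.
T_v = 0.27692 corresponds to the U ≤ 60% branch:
U = √(4T_v/π) = 0.5938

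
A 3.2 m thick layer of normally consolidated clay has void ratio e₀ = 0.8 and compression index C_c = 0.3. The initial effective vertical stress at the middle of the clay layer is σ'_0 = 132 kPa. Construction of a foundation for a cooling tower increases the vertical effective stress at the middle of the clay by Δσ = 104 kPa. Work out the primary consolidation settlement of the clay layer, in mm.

S_c ≈ 135 mm

Final effective stress: σ'_f = σ'_0 + Δσ = 132 + 104 = 236 kPa.
Normally consolidated clay, so the full stress increment lies on the virgin compression line:
S_c = C_c·H/(1+e₀)·log₁₀(σ'_f/σ'_0) = 0.3×3.2/(1+0.8)×log₁₀(236/132)
    = 0.53333 × 0.25234 = 0.1346 m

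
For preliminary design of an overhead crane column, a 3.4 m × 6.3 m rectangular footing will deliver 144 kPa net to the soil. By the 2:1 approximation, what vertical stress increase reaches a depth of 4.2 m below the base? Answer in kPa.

Δσ_z ≈ 38.7 kPa

By the 2:1 method the load spreads at 1 horizontal : 2 vertical, so at depth z the loaded area has grown by z in each plan dimension:
Δσ = qBL/((B+z)(L+z)) = 144×3.4×6.3/((3.4+4.2)(6.3+4.2)) = 38.653 kPa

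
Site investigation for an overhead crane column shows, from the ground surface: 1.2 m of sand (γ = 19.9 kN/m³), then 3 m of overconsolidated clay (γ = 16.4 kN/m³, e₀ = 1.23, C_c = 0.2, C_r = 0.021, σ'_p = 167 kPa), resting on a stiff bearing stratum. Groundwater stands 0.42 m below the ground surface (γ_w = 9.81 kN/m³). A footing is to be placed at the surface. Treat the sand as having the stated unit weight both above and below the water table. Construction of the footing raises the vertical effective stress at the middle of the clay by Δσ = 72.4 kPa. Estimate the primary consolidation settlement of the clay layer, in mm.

S_c ≈ 16.3 mm

Mid-depth of clay below the ground surface: z = 1.2 + 3/2 = 2.7 m.
Total vertical stress at mid-clay: σ_v = 19.9×1.2 + 16.4×1.5 = 48.48 kPa.
Pore pressure: u = 9.81×(2.7 − 0.42) = 22.367 kPa.
Initial effective stress: σ'_0 = σ_v − u = 48.48 − 22.367 = 26.113 kPa.
Final effective stress: σ'_f = 26.113 + 72.4 = 98.513 kPa.
σ'_f = 98.513 ≤ σ'_p = 167 kPa, so the clay remains overconsolidated and only the recompression index applies:
S_c = C_r·H/(1+e₀)·log₁₀(σ'_f/σ'_0) = 0.021×3/2.23×log₁₀(98.513/26.113)
    = 0.028251 × 0.57664 = 0.01629 m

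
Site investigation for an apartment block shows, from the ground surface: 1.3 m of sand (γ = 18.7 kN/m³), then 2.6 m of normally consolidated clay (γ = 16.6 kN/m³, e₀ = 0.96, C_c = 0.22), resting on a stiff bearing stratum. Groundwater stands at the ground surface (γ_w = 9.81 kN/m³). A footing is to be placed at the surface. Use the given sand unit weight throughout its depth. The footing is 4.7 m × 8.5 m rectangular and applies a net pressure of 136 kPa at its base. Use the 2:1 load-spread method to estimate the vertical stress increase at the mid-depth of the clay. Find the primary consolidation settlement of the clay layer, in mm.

S_c ≈ 185 mm

Mid-depth of clay below the ground surface: z = 1.3 + 2.6/2 = 2.6 m.
Total vertical stress at mid-clay: σ_v = 18.7×1.3 + 16.6×1.3 = 45.89 kPa.
Pore pressure: u = 9.81×(2.6 − 0) = 25.506 kPa.
Initial effective stress: σ'_0 = σ_v − u = 45.89 − 25.506 = 20.384 kPa.
Stress increase at mid-clay by the 2:1 spreading method:
Δσ = qBL/((B+z)(L+z)) = 136×4.7×8.5/((4.7+2.6)(8.5+2.6)) = 67.052 kPa
Final effective stress: σ'_f = σ'_0 + Δσ = 20.384 + 67.052 = 87.436 kPa.
Normally consolidated clay, so the full stress increment lies on the virgin compression line:
S_c = C_c·H/(1+e₀)·log₁₀(σ'_f/σ'_0) = 0.22×2.6/(1+0.96)×log₁₀(87.436/20.384)
    = 0.29184 × 0.6324 = 0.1846 m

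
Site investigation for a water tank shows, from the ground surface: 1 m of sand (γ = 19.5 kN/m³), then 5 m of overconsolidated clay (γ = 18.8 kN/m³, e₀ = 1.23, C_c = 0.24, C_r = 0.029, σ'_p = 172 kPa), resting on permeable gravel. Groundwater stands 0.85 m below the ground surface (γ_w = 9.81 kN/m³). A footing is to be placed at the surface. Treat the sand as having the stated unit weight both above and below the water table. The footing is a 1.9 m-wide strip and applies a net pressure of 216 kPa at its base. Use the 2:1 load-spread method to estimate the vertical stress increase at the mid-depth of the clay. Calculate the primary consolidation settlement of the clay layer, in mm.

S_c ≈ 29.8 mm

Mid-depth of clay below the ground surface: z = 1 + 5/2 = 3.5 m.
Total vertical stress at mid-clay: σ_v = 19.5×1 + 18.8×2.5 = 66.5 kPa.
Pore pressure: u = 9.81×(3.5 − 0.85) = 25.997 kPa.
Initial effective stress: σ'_0 = σ_v − u = 66.5 − 25.997 = 40.503 kPa.
Stress increase at mid-clay by the 2:1 spreading method:
Δσ = qB/(B+z) = 216×1.9/(1.9+3.5) = 76 kPa
Final effective stress: σ'_f = 40.503 + 76 = 116.5 kPa.
σ'_f = 116.5 ≤ σ'_p = 172 kPa, so the clay remains overconsolidated and only the recompression index applies:
S_c = C_r·H/(1+e₀)·log₁₀(σ'_f/σ'_0) = 0.029×5/2.23×log₁₀(116.5/40.503)
    = 0.065024 × 0.45884 = 0.02984 m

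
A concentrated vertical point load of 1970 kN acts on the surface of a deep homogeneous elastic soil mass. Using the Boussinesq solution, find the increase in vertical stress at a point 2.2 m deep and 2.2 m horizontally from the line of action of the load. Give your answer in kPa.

Δσ_z ≈ 34.4 kPa

Boussinesq vertical stress below a point load on an elastic half-space:
Δσ_z = 3P/(2πz²) · [1 + (r/z)²]^(−5/2)
r/z = 2.2/2.2 = 1; [1+(r/z)²]^(−5/2) = 0.17678.
Δσ_z = 3×1970/(2π×2.2²) × 0.17678 = 194.34 × 0.17678 = 34.36 kPa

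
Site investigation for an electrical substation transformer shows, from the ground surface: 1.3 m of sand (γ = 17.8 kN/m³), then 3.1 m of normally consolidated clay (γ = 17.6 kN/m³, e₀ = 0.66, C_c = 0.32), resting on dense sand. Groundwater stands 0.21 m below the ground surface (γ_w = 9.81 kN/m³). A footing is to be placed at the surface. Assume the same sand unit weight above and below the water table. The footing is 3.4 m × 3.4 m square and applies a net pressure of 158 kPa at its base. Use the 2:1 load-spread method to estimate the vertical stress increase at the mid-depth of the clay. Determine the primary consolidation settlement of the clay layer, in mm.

Mid-depth of clay below the ground surface: z = 1.3 + 3.1/2 = 2.85 m.
Total vertical stress at mid-clay: σ_v = 17.8×1.3 + 17.6×1.55 = 50.42 kPa.
Pore pressure: u = 9.81×(2.85 − 0.21) = 25.898 kPa.
Initial effective stress: σ'_0 = σ_v − u = 50.42 − 25.898 = 24.522 kPa.
Stress increase at mid-clay by the 2:1 spreading method:
Δσ = qBL/((B+z)(L+z)) = 158×3.4×3.4/((3.4+2.85)(3.4+2.85)) = 46.758 kPa
Final effective stress: σ'_f = σ'_0 + Δσ = 24.522 + 46.758 = 71.28 kPa.
Normally consolidated clay, so the full stress increment lies on the virgin compression line:
S_c = C_c·H/(1+e₀)·log₁₀(σ'_f/σ'_0) = 0.32×3.1/(1+0.66)×log₁₀(71.28/24.522)
    = 0.59759 × 0.46341 = 0.2769 m

S_c ≈ 277 mm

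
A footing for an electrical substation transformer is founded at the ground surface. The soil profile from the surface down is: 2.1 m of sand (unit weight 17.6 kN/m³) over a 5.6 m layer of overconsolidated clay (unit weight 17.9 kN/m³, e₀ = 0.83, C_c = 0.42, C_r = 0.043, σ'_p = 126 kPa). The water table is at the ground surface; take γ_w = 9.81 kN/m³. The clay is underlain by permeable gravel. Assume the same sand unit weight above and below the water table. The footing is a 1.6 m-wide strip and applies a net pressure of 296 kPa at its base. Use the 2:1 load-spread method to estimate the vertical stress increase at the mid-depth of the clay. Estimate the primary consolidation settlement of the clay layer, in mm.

S_c ≈ 60.2 mm

Mid-depth of clay below the ground surface: z = 2.1 + 5.6/2 = 4.9 m.
Total vertical stress at mid-clay: σ_v = 17.6×2.1 + 17.9×2.8 = 87.08 kPa.
Pore pressure: u = 9.81×(4.9 − 0) = 48.069 kPa.
Initial effective stress: σ'_0 = σ_v − u = 87.08 − 48.069 = 39.011 kPa.
Stress increase at mid-clay by the 2:1 spreading method:
Δσ = qB/(B+z) = 296×1.6/(1.6+4.9) = 72.862 kPa
Final effective stress: σ'_f = 39.011 + 72.862 = 111.87 kPa.
σ'_f = 111.87 ≤ σ'_p = 126 kPa, so the clay remains overconsolidated and only the recompression index applies:
S_c = C_r·H/(1+e₀)·log₁₀(σ'_f/σ'_0) = 0.043×5.6/1.83×log₁₀(111.87/39.011)
    = 0.13158 × 0.45753 = 0.0602 m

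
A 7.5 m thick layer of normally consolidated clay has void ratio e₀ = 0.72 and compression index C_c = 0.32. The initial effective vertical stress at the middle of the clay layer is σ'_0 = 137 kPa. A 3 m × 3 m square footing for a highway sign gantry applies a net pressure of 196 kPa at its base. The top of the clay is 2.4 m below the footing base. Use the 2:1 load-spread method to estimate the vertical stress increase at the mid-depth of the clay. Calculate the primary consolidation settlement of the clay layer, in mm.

Mid-depth of clay below the footing base: z = 2.4 + 7.5/2 = 6.15 m.
Stress increase at mid-clay by the 2:1 spreading method:
Δσ = qBL/((B+z)(L+z)) = 196×3×3/((3+6.15)(3+6.15)) = 21.07 kPa
Final effective stress: σ'_f = σ'_0 + Δσ = 137 + 21.07 = 158.07 kPa.
Normally consolidated clay, so the full stress increment lies on the virgin compression line:
S_c = C_c·H/(1+e₀)·log₁₀(σ'_f/σ'_0) = 0.32×7.5/(1+0.72)×log₁₀(158.07/137)
    = 1.3953 × 0.062129 = 0.08669 m

S_c ≈ 86.7 mm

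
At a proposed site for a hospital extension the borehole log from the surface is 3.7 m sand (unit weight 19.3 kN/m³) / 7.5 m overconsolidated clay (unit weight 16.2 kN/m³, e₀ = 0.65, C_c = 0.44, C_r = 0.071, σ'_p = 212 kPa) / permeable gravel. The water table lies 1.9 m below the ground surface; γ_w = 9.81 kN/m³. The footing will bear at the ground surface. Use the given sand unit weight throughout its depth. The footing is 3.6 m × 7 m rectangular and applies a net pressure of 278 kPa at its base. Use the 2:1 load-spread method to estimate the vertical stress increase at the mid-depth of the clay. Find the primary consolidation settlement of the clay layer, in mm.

S_c ≈ 62.7 mm

Mid-depth of clay below the ground surface: z = 3.7 + 7.5/2 = 7.45 m.
Total vertical stress at mid-clay: σ_v = 19.3×3.7 + 16.2×3.75 = 132.16 kPa.
Pore pressure: u = 9.81×(7.45 − 1.9) = 54.446 kPa.
Initial effective stress: σ'_0 = σ_v − u = 132.16 − 54.446 = 77.714 kPa.
Stress increase at mid-clay by the 2:1 spreading method:
Δσ = qBL/((B+z)(L+z)) = 278×3.6×7/((3.6+7.45)(7+7.45)) = 43.875 kPa
Final effective stress: σ'_f = 77.714 + 43.875 = 121.59 kPa.
σ'_f = 121.59 ≤ σ'_p = 212 kPa, so the clay remains overconsolidated and only the recompression index applies:
S_c = C_r·H/(1+e₀)·log₁₀(σ'_f/σ'_0) = 0.071×7.5/1.65×log₁₀(121.59/77.714)
    = 0.32273 × 0.1944 = 0.06274 m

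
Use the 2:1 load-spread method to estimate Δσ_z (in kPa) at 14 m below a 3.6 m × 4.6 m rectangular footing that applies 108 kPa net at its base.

Δσ_z ≈ 5.46 kPa

By the 2:1 method the load spreads at 1 horizontal : 2 vertical, so at depth z the loaded area has grown by z in each plan dimension:
Δσ = qBL/((B+z)(L+z)) = 108×3.6×4.6/((3.6+14)(4.6+14)) = 5.4633 kPa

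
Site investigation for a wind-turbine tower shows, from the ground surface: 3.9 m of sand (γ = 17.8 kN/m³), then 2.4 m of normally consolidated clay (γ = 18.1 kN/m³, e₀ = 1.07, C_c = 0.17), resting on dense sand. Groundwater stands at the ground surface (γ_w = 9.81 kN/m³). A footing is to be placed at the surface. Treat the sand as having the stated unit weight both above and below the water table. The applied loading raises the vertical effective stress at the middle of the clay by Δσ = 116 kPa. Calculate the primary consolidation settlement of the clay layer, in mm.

Mid-depth of clay below the ground surface: z = 3.9 + 2.4/2 = 5.1 m.
Total vertical stress at mid-clay: σ_v = 17.8×3.9 + 18.1×1.2 = 91.14 kPa.
Pore pressure: u = 9.81×(5.1 − 0) = 50.031 kPa.
Initial effective stress: σ'_0 = σ_v − u = 91.14 − 50.031 = 41.109 kPa.
Final effective stress: σ'_f = σ'_0 + Δσ = 41.109 + 116 = 157.11 kPa.
Normally consolidated clay, so the full stress increment lies on the virgin compression line:
S_c = C_c·H/(1+e₀)·log₁₀(σ'_f/σ'_0) = 0.17×2.4/(1+1.07)×log₁₀(157.11/41.109)
    = 0.1971 × 0.58227 = 0.1148 m

S_c ≈ 115 mm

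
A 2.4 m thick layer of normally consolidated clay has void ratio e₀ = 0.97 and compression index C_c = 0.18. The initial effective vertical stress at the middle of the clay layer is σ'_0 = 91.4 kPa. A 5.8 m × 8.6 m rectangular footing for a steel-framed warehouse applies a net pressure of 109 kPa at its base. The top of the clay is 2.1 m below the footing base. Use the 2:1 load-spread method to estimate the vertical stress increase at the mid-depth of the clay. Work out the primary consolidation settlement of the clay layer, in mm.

Mid-depth of clay below the footing base: z = 2.1 + 2.4/2 = 3.3 m.
Stress increase at mid-clay by the 2:1 spreading method:
Δσ = qBL/((B+z)(L+z)) = 109×5.8×8.6/((5.8+3.3)(8.6+3.3)) = 50.207 kPa
Final effective stress: σ'_f = σ'_0 + Δσ = 91.4 + 50.207 = 141.61 kPa.
Normally consolidated clay, so the full stress increment lies on the virgin compression line:
S_c = C_c·H/(1+e₀)·log₁₀(σ'_f/σ'_0) = 0.18×2.4/(1+0.97)×log₁₀(141.61/91.4)
    = 0.21929 × 0.19015 = 0.0417 m

S_c ≈ 41.7 mm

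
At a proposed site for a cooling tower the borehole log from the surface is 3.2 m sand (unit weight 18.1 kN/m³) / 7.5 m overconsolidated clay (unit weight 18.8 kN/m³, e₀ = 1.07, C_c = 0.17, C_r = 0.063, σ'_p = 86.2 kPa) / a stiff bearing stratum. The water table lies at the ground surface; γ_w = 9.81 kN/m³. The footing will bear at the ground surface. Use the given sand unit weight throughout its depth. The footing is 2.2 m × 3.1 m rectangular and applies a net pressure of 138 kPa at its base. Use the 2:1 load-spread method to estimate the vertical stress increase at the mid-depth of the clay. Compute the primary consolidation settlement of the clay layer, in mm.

Mid-depth of clay below the ground surface: z = 3.2 + 7.5/2 = 6.95 m.
Total vertical stress at mid-clay: σ_v = 18.1×3.2 + 18.8×3.75 = 128.42 kPa.
Pore pressure: u = 9.81×(6.95 − 0) = 68.18 kPa.
Initial effective stress: σ'_0 = σ_v − u = 128.42 − 68.18 = 60.24 kPa.
Stress increase at mid-clay by the 2:1 spreading method:
Δσ = qBL/((B+z)(L+z)) = 138×2.2×3.1/((2.2+6.95)(3.1+6.95)) = 10.235 kPa
Final effective stress: σ'_f = 60.24 + 10.235 = 70.475 kPa.
σ'_f = 70.475 ≤ σ'_p = 86.2 kPa, so the clay remains overconsolidated and only the recompression index applies:
S_c = C_r·H/(1+e₀)·log₁₀(σ'_f/σ'_0) = 0.063×7.5/2.07×log₁₀(70.475/60.24)
    = 0.22826 × 0.06815 = 0.01556 m

S_c ≈ 15.6 mm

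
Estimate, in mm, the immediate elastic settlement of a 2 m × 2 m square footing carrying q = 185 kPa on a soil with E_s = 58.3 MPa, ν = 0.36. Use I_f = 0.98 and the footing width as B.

Immediate (elastic) settlement: S_e = q·B·(1−ν²)/E_s · I_f.
E_s = 58.3 MPa = 58300 kPa.
S_e = 185 × 2 × (1 − 0.36²) / 58300 × 0.98
    = 185 × 2 × 0.8704 / 58300 × 0.98
    = 0.005413 m = 5.413 mm

S_e ≈ 5.41 mm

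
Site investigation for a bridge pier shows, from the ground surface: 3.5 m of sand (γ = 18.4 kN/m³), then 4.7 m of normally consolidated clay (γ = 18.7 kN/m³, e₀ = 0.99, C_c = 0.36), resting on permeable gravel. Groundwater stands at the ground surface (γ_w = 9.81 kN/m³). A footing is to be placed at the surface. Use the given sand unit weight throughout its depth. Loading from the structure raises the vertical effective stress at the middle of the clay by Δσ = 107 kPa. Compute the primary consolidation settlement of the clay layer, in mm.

Mid-depth of clay below the ground surface: z = 3.5 + 4.7/2 = 5.85 m.
Total vertical stress at mid-clay: σ_v = 18.4×3.5 + 18.7×2.35 = 108.34 kPa.
Pore pressure: u = 9.81×(5.85 − 0) = 57.389 kPa.
Initial effective stress: σ'_0 = σ_v − u = 108.34 − 57.389 = 50.951 kPa.
Final effective stress: σ'_f = σ'_0 + Δσ = 50.951 + 107 = 157.95 kPa.
Normally consolidated clay, so the full stress increment lies on the virgin compression line:
S_c = C_c·H/(1+e₀)·log₁₀(σ'_f/σ'_0) = 0.36×4.7/(1+0.99)×log₁₀(157.95/50.951)
    = 0.85025 × 0.49137 = 0.4178 m

S_c ≈ 418 mm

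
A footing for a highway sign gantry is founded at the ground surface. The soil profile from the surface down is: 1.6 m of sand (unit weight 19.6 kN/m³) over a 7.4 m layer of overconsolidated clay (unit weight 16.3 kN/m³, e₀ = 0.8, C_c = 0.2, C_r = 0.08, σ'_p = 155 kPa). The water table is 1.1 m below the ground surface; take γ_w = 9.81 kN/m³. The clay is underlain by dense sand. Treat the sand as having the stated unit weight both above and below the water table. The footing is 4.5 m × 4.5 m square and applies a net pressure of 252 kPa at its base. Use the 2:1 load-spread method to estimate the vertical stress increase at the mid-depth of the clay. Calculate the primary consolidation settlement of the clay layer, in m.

Mid-depth of clay below the ground surface: z = 1.6 + 7.4/2 = 5.3 m.
Total vertical stress at mid-clay: σ_v = 19.6×1.6 + 16.3×3.7 = 91.67 kPa.
Pore pressure: u = 9.81×(5.3 − 1.1) = 41.202 kPa.
Initial effective stress: σ'_0 = σ_v − u = 91.67 − 41.202 = 50.468 kPa.
Stress increase at mid-clay by the 2:1 spreading method:
Δσ = qBL/((B+z)(L+z)) = 252×4.5×4.5/((4.5+5.3)(4.5+5.3)) = 53.134 kPa
Final effective stress: σ'_f = 50.468 + 53.134 = 103.6 kPa.
σ'_f = 103.6 ≤ σ'_p = 155 kPa, so the clay remains overconsolidated and only the recompression index applies:
S_c = C_r·H/(1+e₀)·log₁₀(σ'_f/σ'_0) = 0.08×7.4/1.8×log₁₀(103.6/50.468)
    = 0.32889 × 0.31234 = 0.1027 m

S_c ≈ 0.103 m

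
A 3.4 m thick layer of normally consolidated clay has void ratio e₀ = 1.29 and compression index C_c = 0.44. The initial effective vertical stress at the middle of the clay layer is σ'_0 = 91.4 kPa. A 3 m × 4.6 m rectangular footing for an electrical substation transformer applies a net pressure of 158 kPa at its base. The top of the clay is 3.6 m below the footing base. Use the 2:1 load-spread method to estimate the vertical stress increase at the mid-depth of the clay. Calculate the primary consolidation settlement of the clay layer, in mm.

S_c ≈ 72.3 mm

Mid-depth of clay below the footing base: z = 3.6 + 3.4/2 = 5.3 m.
Stress increase at mid-clay by the 2:1 spreading method:
Δσ = qBL/((B+z)(L+z)) = 158×3×4.6/((3+5.3)(4.6+5.3)) = 26.535 kPa
Final effective stress: σ'_f = σ'_0 + Δσ = 91.4 + 26.535 = 117.94 kPa.
Normally consolidated clay, so the full stress increment lies on the virgin compression line:
S_c = C_c·H/(1+e₀)·log₁₀(σ'_f/σ'_0) = 0.44×3.4/(1+1.29)×log₁₀(117.94/91.4)
    = 0.65328 × 0.11071 = 0.07232 m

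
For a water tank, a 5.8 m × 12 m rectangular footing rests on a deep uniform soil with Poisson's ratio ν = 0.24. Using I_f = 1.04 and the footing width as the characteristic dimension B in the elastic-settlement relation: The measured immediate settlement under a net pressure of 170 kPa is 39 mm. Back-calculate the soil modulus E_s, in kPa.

E_s ≈ 24800 kPa

S_e = q·B·(1−ν²)/E_s · I_f  ⇒  E_s = q·B·(1−ν²)·I_f / S_e.
E_s = 170 × 5.8 × 0.9424 × 1.04 / 0.039 = 24780 kPa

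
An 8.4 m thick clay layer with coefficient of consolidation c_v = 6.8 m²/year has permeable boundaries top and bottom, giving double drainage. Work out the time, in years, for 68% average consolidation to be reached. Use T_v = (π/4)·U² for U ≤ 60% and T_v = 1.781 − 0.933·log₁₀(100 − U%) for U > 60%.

t ≈ 0.977 years

Drainage path length: H_d = H/2 = 4.2 m (double drainage).
U > 60%: T_v = 1.781 − 0.933·log₁₀(100 − 68) = 0.3767.
t = T_v·H_d²/c_v = 0.3767×4.2²/6.8 = 0.9772 years.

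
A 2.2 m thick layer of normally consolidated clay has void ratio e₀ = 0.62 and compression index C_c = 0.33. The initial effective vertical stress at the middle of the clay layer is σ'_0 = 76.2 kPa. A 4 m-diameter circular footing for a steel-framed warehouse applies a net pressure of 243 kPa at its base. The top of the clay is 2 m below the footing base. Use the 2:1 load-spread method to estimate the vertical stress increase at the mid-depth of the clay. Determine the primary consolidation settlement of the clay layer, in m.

S_c ≈ 0.136 m

Mid-depth of clay below the footing base: z = 2 + 2.2/2 = 3.1 m.
Stress increase at mid-clay by the 2:1 spreading method:
Δσ ≈ qD²/(D+z)² = 243×4²/(4+3.1)² = 77.128 kPa
Final effective stress: σ'_f = σ'_0 + Δσ = 76.2 + 77.128 = 153.33 kPa.
Normally consolidated clay, so the full stress increment lies on the virgin compression line:
S_c = C_c·H/(1+e₀)·log₁₀(σ'_f/σ'_0) = 0.33×2.2/(1+0.62)×log₁₀(153.33/76.2)
    = 0.44815 × 0.30367 = 0.1361 m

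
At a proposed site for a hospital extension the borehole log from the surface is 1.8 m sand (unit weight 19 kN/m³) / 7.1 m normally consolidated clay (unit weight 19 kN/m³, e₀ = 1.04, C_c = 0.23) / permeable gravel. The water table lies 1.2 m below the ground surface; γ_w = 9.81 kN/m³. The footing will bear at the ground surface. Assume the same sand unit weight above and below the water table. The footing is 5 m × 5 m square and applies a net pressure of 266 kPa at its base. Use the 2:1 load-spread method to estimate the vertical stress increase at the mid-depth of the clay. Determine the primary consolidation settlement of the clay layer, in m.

Mid-depth of clay below the ground surface: z = 1.8 + 7.1/2 = 5.35 m.
Total vertical stress at mid-clay: σ_v = 19×1.8 + 19×3.55 = 101.65 kPa.
Pore pressure: u = 9.81×(5.35 − 1.2) = 40.712 kPa.
Initial effective stress: σ'_0 = σ_v − u = 101.65 − 40.712 = 60.938 kPa.
Stress increase at mid-clay by the 2:1 spreading method:
Δσ = qBL/((B+z)(L+z)) = 266×5×5/((5+5.35)(5+5.35)) = 62.078 kPa
Final effective stress: σ'_f = σ'_0 + Δσ = 60.938 + 62.078 = 123.02 kPa.
Normally consolidated clay, so the full stress increment lies on the virgin compression line:
S_c = C_c·H/(1+e₀)·log₁₀(σ'_f/σ'_0) = 0.23×7.1/(1+1.04)×log₁₀(123.02/60.938)
    = 0.80049 × 0.30509 = 0.2442 m

S_c ≈ 0.244 m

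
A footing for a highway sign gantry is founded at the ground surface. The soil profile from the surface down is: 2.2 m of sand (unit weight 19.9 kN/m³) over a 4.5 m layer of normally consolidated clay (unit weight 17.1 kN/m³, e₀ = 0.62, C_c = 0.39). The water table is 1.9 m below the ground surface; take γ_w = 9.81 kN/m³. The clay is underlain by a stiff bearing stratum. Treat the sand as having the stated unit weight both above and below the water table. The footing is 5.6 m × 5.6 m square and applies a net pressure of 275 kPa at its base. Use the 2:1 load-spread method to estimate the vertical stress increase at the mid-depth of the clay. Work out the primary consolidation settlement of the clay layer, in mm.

S_c ≈ 430 mm

Mid-depth of clay below the ground surface: z = 2.2 + 4.5/2 = 4.45 m.
Total vertical stress at mid-clay: σ_v = 19.9×2.2 + 17.1×2.25 = 82.255 kPa.
Pore pressure: u = 9.81×(4.45 − 1.9) = 25.015 kPa.
Initial effective stress: σ'_0 = σ_v − u = 82.255 − 25.015 = 57.24 kPa.
Stress increase at mid-clay by the 2:1 spreading method:
Δσ = qBL/((B+z)(L+z)) = 275×5.6×5.6/((5.6+4.45)(5.6+4.45)) = 85.384 kPa
Final effective stress: σ'_f = σ'_0 + Δσ = 57.24 + 85.384 = 142.62 kPa.
Normally consolidated clay, so the full stress increment lies on the virgin compression line:
S_c = C_c·H/(1+e₀)·log₁₀(σ'_f/σ'_0) = 0.39×4.5/(1+0.62)×log₁₀(142.62/57.24)
    = 1.0833 × 0.39648 = 0.4295 m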